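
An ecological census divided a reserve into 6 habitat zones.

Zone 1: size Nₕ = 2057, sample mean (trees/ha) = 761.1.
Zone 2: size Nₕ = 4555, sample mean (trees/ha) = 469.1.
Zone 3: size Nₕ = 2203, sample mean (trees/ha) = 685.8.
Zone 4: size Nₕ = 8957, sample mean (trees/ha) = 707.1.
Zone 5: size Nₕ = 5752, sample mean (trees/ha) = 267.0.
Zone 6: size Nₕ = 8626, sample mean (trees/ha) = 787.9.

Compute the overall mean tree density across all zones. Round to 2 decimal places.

N = 32150; weights Wₕ = Nₕ/N = (0.0640, 0.1417, 0.0685, 0.2786, 0.1789, 0.2683).
x̄_st = Σ Wₕ·x̄ₕ = 0.0640·761.1 + 0.1417·469.1 + 0.0685·685.8 + 0.2786·707.1 + 0.1789·267.0 + 0.2683·787.9 ≈ 618.3159...
→ 618.32.

618.32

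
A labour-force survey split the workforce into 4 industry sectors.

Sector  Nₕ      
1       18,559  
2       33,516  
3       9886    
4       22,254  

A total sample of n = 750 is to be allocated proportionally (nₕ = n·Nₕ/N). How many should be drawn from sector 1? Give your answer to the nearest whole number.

165

N = 18559 + 33516 + 9886 + 22254 = 84215.
n_1 = 750·18559/84215 = 165.282... → 165.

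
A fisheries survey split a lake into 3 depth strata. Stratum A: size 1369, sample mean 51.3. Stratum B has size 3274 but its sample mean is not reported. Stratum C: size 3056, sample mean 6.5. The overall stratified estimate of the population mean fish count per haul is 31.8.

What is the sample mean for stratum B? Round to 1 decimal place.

47.3

Σ Nₕx̄ₕ = N·μ, so 3274·x̄_B = 7699·31.8 − (1369·51.3 + 3056·6.5).
= 244828.2 − 90093.7 = 154734.5.
x̄_B = 154734.5 / 3274 = 47.262... → 47.3.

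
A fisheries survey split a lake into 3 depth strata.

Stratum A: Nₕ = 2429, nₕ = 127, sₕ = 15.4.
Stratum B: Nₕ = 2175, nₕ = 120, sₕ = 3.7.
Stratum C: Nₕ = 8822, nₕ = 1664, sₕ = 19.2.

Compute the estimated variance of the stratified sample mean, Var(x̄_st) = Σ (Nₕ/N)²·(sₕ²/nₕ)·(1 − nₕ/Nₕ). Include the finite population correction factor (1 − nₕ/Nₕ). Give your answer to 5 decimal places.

0.13836

N = 13426; Wₕ = Nₕ/N.
stratum A: (2429/13426)²·15.4²/127·(1 − 127/2429) = 0.05792650
stratum B: (2175/13426)²·3.7²/120·(1 − 120/2175) = 0.00282879
stratum C: (8822/13426)²·19.2²/1664·(1 − 1664/8822) = 0.07760945
Sum = 0.13836473 → 0.13836.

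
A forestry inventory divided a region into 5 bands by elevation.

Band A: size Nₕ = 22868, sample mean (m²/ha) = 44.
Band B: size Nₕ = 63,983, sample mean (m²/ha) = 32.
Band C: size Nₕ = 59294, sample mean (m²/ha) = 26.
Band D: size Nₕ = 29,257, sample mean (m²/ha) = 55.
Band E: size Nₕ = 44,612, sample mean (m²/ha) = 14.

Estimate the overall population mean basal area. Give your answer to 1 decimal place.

31.0

N = 220014; weights Wₕ = Nₕ/N = (0.1039, 0.2908, 0.2695, 0.1330, 0.2028).
x̄_st = Σ Wₕ·x̄ₕ = 0.1039·44 + 0.2908·32 + 0.2695·26 + 0.1330·55 + 0.2028·14 ≈ 31.039...
→ 31.0.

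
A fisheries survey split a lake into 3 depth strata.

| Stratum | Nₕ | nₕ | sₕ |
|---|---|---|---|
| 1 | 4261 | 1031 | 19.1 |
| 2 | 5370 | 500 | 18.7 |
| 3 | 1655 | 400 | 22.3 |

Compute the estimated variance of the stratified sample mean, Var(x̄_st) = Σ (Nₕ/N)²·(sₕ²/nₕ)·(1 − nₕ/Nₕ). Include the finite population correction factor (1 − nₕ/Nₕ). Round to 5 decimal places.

N = 11286; Wₕ = Nₕ/N.
stratum 1: (4261/11286)²·19.1²/1031·(1 − 1031/4261) = 0.03823332
stratum 2: (5370/11286)²·18.7²/500·(1 − 500/5370) = 0.14359402
stratum 3: (1655/11286)²·22.3²/400·(1 − 400/1655) = 0.02027269
Sum = 0.20210003 → 0.20210.

0.20210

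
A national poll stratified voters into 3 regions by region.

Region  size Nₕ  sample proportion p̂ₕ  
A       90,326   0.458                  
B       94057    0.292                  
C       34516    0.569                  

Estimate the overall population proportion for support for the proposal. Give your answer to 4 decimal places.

N = 90326 + 94057 + 34516 = 218899.
Overall proportion = Σ (Nₕ/N)·p̂ₕ.
Σ Nₕp̂ₕ = 41369.308 + 27464.644 + 19639.604 = 88473.556.
88473.556 / 218899 = 0.404175... → 0.4042.

0.4042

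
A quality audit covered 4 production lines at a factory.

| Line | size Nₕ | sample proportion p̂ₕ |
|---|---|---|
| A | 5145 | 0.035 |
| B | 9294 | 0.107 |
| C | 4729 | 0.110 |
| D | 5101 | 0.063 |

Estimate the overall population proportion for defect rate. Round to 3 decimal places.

0.083

Wₕ = Nₕ/N with N = 24269: 0.2120, 0.3830, 0.1949, 0.2102.
p̂_st = 0.2120·0.035 + 0.3830·0.107 + 0.1949·0.110 + 0.2102·0.063 ≈ 0.08307... → 0.083.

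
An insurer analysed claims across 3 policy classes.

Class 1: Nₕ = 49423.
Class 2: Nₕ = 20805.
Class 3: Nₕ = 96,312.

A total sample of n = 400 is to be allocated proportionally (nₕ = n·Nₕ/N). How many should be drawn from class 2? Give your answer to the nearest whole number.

50

N = 49423 + 20805 + 96312 = 166540.
n_2 = 400·20805/166540 = 49.970... → 50.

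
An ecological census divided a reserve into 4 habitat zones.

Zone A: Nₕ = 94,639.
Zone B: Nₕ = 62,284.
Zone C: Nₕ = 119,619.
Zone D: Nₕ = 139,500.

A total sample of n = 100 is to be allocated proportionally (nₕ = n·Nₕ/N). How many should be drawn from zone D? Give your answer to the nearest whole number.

Share of zone D = 139500/416042 = 0.33530.
Allocate 100 × 0.33530 = 33.530... → 34.

34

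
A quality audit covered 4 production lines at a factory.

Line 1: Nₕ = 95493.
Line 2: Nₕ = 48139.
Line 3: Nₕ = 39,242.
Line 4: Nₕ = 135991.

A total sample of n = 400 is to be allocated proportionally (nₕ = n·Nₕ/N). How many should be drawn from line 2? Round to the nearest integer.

60

N = 95493 + 48139 + 39242 + 135991 = 318865.
n_2 = 400·48139/318865 = 60.388... → 60.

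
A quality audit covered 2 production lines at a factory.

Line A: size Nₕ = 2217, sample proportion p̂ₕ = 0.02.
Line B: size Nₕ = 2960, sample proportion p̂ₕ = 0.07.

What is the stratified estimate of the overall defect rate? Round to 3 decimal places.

Wₕ = Nₕ/N with N = 5177: 0.4282, 0.5718.
p̂_st = 0.4282·0.02 + 0.5718·0.07 ≈ 0.04859... → 0.049.

0.049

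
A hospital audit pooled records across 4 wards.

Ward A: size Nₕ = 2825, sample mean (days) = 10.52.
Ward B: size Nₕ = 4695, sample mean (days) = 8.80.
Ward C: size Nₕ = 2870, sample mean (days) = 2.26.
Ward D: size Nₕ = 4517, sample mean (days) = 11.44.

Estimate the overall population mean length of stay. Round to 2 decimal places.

8.67

N = 2825 + 4695 + 2870 + 4517 = 14907.
Overall mean = Σ (Nₕ/N)·x̄ₕ — weight by population share, not a simple average.
Σ Nₕx̄ₕ = 2825·10.52 + 4695·8.80 + 2870·2.26 + 4517·11.44 = 29719 + 41316 + 6486.2 + 51674.48 = 129195.68.
Divide by N: 129195.68 / 14907 = 8.6668... → 8.67.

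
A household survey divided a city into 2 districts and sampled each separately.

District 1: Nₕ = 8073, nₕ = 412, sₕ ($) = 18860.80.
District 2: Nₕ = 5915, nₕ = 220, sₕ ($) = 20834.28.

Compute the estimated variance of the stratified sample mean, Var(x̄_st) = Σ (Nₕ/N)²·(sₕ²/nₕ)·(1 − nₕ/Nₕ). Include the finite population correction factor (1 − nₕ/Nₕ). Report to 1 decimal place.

N = 13988. Term for each stratum: Wₕ²sₕ²/nₕ·(1−nₕ/Nₕ).
Var(x̄_st) = 272917.9944 + 339681.2244 = 612599.2189 → 612599.2.

612599.2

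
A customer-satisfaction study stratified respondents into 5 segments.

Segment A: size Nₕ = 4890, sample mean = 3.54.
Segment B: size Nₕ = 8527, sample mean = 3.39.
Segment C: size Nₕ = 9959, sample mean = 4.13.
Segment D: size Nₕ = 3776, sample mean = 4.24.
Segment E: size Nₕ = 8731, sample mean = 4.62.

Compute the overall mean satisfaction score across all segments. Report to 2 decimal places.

4.00

N = 4890 + 8527 + 9959 + 3776 + 8731 = 35883.
The stratified mean weights each stratum mean by its population share Nₕ/N.
Σ Nₕx̄ₕ = 4890·3.54 + 8527·3.39 + 9959·4.13 + 3776·4.24 + 8731·4.62 = 17310.6 + 28906.53 + 41130.67 + 16010.24 + 40337.22 = 143695.26.
Divide by N: 143695.26 / 35883 = 4.0045... → 4.00.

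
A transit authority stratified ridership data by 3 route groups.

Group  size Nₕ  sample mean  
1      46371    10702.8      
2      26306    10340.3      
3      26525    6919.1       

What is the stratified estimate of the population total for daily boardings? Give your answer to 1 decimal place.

951840598.1

1: 46371·10702.8 = 496299538.8
2: 26306·10340.3 = 272011931.8
3: 26525·6919.1 = 183529127.5
τ̂ = Σ Nₕx̄ₕ = 951840598.1.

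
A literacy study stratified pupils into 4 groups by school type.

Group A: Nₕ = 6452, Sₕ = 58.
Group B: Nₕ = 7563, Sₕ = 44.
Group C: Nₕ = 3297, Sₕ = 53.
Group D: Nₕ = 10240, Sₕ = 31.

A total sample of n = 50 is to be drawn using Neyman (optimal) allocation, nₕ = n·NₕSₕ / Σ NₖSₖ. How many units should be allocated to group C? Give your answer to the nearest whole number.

A: NₕSₕ = 6452·58 = 374216
B: NₕSₕ = 7563·44 = 332772
C: NₕSₕ = 3297·53 = 174741
D: NₕSₕ = 10240·31 = 317440
Σ NₕSₕ = 1199169.
n_C = 50·174741/1199169 = 7.286... → 7.

7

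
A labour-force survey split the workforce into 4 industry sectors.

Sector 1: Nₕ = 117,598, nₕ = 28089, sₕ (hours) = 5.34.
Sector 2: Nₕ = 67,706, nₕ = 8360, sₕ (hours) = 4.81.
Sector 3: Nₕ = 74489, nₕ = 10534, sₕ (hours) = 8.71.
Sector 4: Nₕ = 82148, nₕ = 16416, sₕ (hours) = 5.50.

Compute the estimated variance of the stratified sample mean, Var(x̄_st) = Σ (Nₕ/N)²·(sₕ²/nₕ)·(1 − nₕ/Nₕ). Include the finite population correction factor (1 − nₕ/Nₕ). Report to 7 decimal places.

N = 341941; Wₕ = Nₕ/N.
sector 1: (117598/341941)²·5.34²/28089·(1 − 28089/117598) = 0.0000913925
sector 2: (67706/341941)²·4.81²/8360·(1 − 8360/67706) = 0.0000951043
sector 3: (74489/341941)²·8.71²/10534·(1 − 10534/74489) = 0.0002934319
sector 4: (82148/341941)²·5.50²/16416·(1 − 16416/82148) = 0.0000851000
Sum = 0.0005650287 → 0.0005650.

0.0005650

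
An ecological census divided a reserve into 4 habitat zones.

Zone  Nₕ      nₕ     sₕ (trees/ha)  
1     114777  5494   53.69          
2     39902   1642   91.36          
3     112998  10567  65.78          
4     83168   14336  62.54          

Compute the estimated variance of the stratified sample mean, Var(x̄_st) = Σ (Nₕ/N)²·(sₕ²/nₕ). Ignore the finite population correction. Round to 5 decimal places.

N = 350845. Term for each stratum: Wₕ²sₕ²/nₕ.
Var(x̄_st) = 0.05615356 + 0.06575031 + 0.04247633 + 0.01533097 = 0.17971117 → 0.17971.

0.17971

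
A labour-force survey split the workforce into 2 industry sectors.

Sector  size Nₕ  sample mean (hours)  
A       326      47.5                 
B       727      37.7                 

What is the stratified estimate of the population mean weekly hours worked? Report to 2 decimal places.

40.73

N = 1053; weights Wₕ = Nₕ/N = (0.3096, 0.6904).
x̄_st = Σ Wₕ·x̄ₕ = 0.3096·47.5 + 0.6904·37.7 ≈ 40.7340...
→ 40.73.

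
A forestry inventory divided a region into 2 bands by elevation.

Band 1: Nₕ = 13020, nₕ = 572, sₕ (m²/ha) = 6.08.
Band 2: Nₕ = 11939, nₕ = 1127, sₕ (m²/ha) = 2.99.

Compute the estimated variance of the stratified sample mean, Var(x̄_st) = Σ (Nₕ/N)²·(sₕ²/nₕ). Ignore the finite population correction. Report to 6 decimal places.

0.019402

N = 24959; Wₕ = Nₕ/N.
band 1: (13020/24959)²·6.08²/572 = 0.017586472
band 2: (11939/24959)²·2.99²/1127 = 0.001815098
Sum = 0.019401570 → 0.019402.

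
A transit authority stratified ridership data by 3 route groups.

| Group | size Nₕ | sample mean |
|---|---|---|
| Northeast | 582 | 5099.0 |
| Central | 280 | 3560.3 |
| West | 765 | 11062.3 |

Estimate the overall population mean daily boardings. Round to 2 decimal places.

N = 1627; weights Wₕ = Nₕ/N = (0.3577, 0.1721, 0.4702).
x̄_st = Σ Wₕ·x̄ₕ = 0.3577·5099.0 + 0.1721·3560.3 + 0.4702·11062.3 ≈ 7638.0833...
→ 7638.08.

7638.08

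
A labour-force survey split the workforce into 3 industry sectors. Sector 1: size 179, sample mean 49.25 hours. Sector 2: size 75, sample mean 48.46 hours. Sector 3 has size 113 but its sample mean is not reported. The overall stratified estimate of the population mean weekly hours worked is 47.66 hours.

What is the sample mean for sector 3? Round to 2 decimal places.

44.61

N = 179 + 75 + 113 = 367.
Overall total = μ·N = 47.66·367 = 17491.22.
Subtract the known strata: 179·49.25 + 75·48.46 = 12450.25.
Remaining total for sector 3: 17491.22 − 12450.25 = 5040.97.
Divide by its size: 5040.97 / 113 = 44.6104... → 44.61.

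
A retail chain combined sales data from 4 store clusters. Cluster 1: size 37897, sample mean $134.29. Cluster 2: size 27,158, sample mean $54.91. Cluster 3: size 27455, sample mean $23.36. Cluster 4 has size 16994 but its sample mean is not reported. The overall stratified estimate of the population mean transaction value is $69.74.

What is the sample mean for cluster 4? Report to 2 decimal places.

Σ Nₕx̄ₕ = N·μ, so 16994·x̄_4 = 109504·69.74 − (37897·134.29 + 27158·54.91 + 27455·23.36).
= 7636808.96 − 7221782.71 = 415026.25.
x̄_4 = 415026.25 / 16994 = 24.4219... → 24.42.

24.42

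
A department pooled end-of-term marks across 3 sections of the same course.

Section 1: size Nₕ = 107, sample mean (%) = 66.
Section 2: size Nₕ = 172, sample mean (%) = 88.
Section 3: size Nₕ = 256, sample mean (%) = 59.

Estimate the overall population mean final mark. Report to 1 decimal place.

69.7

x̄_st = (Σ Nₕx̄ₕ) / (Σ Nₕ) = (107·66 + 172·88 + 256·59) / 535
= 37302 / 535 = 69.723... → 69.7.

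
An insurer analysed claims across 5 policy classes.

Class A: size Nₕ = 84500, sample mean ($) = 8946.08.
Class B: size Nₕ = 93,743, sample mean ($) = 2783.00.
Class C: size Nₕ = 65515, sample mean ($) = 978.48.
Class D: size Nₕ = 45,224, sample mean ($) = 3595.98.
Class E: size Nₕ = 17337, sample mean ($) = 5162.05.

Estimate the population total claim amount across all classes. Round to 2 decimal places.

1333054706.57

A: 84500·8946.08 = 755943760
B: 93743·2783.00 = 260886769
C: 65515·978.48 = 64105117.2
D: 45224·3595.98 = 162624599.52
E: 17337·5162.05 = 89494460.85
τ̂ = Σ Nₕx̄ₕ = 1333054706.57.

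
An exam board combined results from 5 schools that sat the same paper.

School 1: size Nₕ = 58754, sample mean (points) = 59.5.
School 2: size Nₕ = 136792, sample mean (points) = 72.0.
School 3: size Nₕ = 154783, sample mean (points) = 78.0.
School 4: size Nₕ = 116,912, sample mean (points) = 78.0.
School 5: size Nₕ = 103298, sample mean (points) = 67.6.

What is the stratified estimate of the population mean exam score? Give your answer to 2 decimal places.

x̄_st = (Σ Nₕx̄ₕ) / (Σ Nₕ) = (58754·59.5 + 136792·72.0 + 154783·78.0 + 116912·78.0 + 103298·67.6) / 570539
= 41520041.8 / 570539 = 72.7734... → 72.77.

72.77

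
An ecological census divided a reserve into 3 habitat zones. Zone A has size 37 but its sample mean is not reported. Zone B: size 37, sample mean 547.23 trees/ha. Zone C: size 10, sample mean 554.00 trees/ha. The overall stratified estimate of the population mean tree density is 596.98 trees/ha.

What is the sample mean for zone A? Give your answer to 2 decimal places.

Σ Nₕx̄ₕ = N·μ, so 37·x̄_A = 84·596.98 − (37·547.23 + 10·554.00).
= 50146.32 − 25787.51 = 24358.81.
x̄_A = 24358.81 / 37 = 658.3462... → 658.35.

658.35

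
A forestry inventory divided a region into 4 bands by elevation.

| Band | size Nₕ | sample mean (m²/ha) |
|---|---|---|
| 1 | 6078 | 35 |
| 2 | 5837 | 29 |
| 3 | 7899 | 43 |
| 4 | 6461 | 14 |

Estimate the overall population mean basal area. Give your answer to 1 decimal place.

30.9

x̄_st = (Σ Nₕx̄ₕ) / (Σ Nₕ) = (6078·35 + 5837·29 + 7899·43 + 6461·14) / 26275
= 812114 / 26275 = 30.908... → 30.9.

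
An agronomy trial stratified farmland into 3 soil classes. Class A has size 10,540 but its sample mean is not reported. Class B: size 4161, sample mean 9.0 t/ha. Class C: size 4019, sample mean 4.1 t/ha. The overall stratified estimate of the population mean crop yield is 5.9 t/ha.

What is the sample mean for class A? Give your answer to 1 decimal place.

Σ Nₕx̄ₕ = N·μ, so 10540·x̄_A = 18720·5.9 − (4161·9.0 + 4019·4.1).
= 110448 − 53926.9 = 56521.1.
x̄_A = 56521.1 / 10540 = 5.363... → 5.4.

5.4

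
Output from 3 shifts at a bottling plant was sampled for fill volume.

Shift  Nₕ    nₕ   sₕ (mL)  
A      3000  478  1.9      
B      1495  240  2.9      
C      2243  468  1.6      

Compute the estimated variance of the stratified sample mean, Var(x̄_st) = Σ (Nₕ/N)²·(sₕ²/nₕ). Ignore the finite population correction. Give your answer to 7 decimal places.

N = 6738. Term for each stratum: Wₕ²sₕ²/nₕ.
Var(x̄_st) = 0.0014971310 + 0.0017250637 + 0.0006061647 = 0.0038283594 → 0.0038284.

0.0038284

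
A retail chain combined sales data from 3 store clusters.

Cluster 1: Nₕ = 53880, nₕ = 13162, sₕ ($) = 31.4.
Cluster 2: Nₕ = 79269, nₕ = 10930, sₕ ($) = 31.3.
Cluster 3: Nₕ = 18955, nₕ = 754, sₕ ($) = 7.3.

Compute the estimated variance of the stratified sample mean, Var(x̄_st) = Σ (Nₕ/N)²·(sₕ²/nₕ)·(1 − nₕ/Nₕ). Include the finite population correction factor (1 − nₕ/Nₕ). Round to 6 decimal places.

N = 152104; Wₕ = Nₕ/N.
cluster 1: (53880/152104)²·31.4²/13162·(1 − 13162/53880) = 0.007103464
cluster 2: (79269/152104)²·31.3²/10930·(1 − 10930/79269) = 0.020987429
cluster 3: (18955/152104)²·7.3²/754·(1 − 754/18955) = 0.001053931
Sum = 0.029144824 → 0.029145.

0.029145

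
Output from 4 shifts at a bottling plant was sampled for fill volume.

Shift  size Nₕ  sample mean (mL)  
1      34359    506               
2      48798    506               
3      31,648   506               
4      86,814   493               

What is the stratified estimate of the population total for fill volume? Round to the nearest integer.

Population total = Σ Nₕ·x̄ₕ (each stratum's size times its mean).
34359·506 + 48798·506 + 31648·506 + 86814·493 = 17385654 + 24691788 + 16013888 + 42799302 = 100890632.

100890632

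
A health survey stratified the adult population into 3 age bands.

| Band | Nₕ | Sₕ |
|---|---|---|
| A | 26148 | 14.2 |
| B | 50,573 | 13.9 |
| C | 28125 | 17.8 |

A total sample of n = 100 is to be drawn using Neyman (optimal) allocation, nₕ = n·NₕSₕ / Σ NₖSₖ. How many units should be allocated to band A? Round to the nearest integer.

A: NₕSₕ = 26148·14.2 = 371301.6
B: NₕSₕ = 50573·13.9 = 702964.7
C: NₕSₕ = 28125·17.8 = 500625
Σ NₕSₕ = 1574891.3.
n_A = 100·371301.6/1574891.3 = 23.576... → 24.

24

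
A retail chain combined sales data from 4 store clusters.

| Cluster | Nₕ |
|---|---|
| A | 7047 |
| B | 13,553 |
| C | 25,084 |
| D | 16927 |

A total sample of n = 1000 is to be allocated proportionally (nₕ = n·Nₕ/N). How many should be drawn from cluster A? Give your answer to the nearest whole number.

Share of cluster A = 7047/62611 = 0.11255.
Allocate 1000 × 0.11255 = 112.552... → 113.

113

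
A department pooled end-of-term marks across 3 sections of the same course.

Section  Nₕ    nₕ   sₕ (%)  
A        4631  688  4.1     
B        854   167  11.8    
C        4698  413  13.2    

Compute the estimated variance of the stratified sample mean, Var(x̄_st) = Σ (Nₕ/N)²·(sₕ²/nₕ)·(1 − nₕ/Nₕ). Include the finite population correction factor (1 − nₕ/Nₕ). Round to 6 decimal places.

N = 10183; Wₕ = Nₕ/N.
section A: (4631/10183)²·4.1²/688·(1 − 688/4631) = 0.004302584
section B: (854/10183)²·11.8²/167·(1 − 167/854) = 0.004717486
section C: (4698/10183)²·13.2²/413·(1 − 413/4698) = 0.081904952
Sum = 0.090925023 → 0.090925.

0.090925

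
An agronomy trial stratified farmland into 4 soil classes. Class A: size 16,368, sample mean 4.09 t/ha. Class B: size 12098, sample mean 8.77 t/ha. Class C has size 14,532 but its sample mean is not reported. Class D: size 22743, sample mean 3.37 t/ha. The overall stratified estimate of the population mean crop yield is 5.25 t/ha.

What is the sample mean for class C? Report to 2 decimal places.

6.57

N = 16368 + 12098 + 14532 + 22743 = 65741.
Overall total = μ·N = 5.25·65741 = 345140.25.
Subtract the known strata: 16368·4.09 + 12098·8.77 + 22743·3.37 = 249688.49.
Remaining total for class C: 345140.25 − 249688.49 = 95451.76.
Divide by its size: 95451.76 / 14532 = 6.5684... → 6.57.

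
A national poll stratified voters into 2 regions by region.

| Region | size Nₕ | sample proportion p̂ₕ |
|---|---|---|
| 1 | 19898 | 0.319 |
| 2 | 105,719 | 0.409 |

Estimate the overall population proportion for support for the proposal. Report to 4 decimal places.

Wₕ = Nₕ/N with N = 125617: 0.1584, 0.8416.
p̂_st = 0.1584·0.319 + 0.8416·0.409 ≈ 0.394744... → 0.3947.

0.3947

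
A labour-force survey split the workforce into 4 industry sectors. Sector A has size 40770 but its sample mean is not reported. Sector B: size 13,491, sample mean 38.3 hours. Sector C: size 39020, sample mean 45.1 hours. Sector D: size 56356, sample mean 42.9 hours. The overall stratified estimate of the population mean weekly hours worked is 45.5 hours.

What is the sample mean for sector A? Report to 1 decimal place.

Σ Nₕx̄ₕ = N·μ, so 40770·x̄_A = 149637·45.5 − (13491·38.3 + 39020·45.1 + 56356·42.9).
= 6808483.5 − 4694179.7 = 2114303.8.
x̄_A = 2114303.8 / 40770 = 51.859... → 51.9.

51.9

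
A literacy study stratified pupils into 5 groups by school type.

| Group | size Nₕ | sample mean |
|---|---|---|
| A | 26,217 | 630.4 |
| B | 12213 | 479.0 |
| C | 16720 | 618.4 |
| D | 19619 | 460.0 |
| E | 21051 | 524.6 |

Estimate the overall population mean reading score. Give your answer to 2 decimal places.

550.88

N = 26217 + 12213 + 16720 + 19619 + 21051 = 95820.
Weight each subgroup mean by Nₕ/N and sum.
Σ Nₕx̄ₕ = 26217·630.4 + 12213·479.0 + 16720·618.4 + 19619·460.0 + 21051·524.6 = 16527196.8 + 5850027 + 10339648 + 9024740 + 11043354.6 = 52784966.4.
Divide by N: 52784966.4 / 95820 = 550.8763... → 550.88.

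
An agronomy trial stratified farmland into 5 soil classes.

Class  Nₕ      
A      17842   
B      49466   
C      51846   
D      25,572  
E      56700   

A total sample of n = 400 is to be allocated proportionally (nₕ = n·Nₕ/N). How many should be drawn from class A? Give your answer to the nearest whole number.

35

Share of class A = 17842/201426 = 0.08858.
Allocate 400 × 0.08858 = 35.431... → 35.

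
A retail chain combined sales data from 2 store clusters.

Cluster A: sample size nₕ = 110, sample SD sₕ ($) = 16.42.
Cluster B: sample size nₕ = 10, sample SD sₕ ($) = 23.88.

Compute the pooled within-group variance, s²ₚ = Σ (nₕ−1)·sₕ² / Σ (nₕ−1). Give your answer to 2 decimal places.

292.55

A: (110−1)·16.42² = 109·269.6164 = 29388.1876
B: (10−1)·23.88² = 9·570.2544 = 5132.2896
Numerator = 34520.4772; denominator = Σ(nₕ−1) = 118.
s²ₚ = 34520.4772/118 = 292.5464... → 292.55.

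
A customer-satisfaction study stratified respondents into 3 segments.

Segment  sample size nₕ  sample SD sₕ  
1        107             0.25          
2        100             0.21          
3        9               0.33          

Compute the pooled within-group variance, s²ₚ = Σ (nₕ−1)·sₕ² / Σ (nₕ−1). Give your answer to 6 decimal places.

0.055691

1: (107−1)·0.25² = 106·0.0625 = 6.625
2: (100−1)·0.21² = 99·0.0441 = 4.3659
3: (9−1)·0.33² = 8·0.1089 = 0.8712
Numerator = 11.8621; denominator = Σ(nₕ−1) = 213.
s²ₚ = 11.8621/213 = 0.05569061... → 0.055691.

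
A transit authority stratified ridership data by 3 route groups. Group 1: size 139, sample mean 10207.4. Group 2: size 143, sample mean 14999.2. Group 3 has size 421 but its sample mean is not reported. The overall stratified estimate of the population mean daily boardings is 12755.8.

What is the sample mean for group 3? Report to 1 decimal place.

Σ Nₕx̄ₕ = N·μ, so 421·x̄_3 = 703·12755.8 − (139·10207.4 + 143·14999.2).
= 8967327.4 − 3563714.2 = 5403613.2.
x̄_3 = 5403613.2 / 421 = 12835.186... → 12835.2.

12835.2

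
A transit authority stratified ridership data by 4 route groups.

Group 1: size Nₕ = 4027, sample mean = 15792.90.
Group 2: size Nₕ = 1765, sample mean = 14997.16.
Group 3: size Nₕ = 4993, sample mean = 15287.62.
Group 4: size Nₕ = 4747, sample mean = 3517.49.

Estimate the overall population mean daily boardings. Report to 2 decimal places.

11788.35

N = 4027 + 1765 + 4993 + 4747 = 15532.
Weight each subgroup mean by Nₕ/N and sum.
Σ Nₕx̄ₕ = 4027·15792.90 + 1765·14997.16 + 4993·15287.62 + 4747·3517.49 = 63598008.3 + 26469987.4 + 76331086.66 + 16697525.03 = 183096607.39.
Divide by N: 183096607.39 / 15532 = 11788.3471... → 11788.35.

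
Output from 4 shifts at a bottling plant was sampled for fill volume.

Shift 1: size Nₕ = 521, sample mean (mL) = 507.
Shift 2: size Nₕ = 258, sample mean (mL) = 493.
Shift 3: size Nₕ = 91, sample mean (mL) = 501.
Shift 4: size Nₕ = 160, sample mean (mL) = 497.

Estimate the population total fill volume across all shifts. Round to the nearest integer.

516452

Estimate total by summing Nₕ·x̄ₕ over strata.
521·507 + 258·493 + 91·501 + 160·497 = 264147 + 127194 + 45591 + 79520 = 516452.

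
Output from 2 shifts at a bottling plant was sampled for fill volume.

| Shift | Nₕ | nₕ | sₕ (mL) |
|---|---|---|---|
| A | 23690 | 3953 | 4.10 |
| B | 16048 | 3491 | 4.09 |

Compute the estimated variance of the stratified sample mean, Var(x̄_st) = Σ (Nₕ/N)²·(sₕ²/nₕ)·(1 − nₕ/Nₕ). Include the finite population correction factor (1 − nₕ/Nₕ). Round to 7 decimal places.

0.0018706

N = 39738; Wₕ = Nₕ/N.
shift A: (23690/39738)²·4.10²/3953·(1 − 3953/23690) = 0.0012591431
shift B: (16048/39738)²·4.09²/3491·(1 − 3491/16048) = 0.0006114931
Sum = 0.0018706362 → 0.0018706.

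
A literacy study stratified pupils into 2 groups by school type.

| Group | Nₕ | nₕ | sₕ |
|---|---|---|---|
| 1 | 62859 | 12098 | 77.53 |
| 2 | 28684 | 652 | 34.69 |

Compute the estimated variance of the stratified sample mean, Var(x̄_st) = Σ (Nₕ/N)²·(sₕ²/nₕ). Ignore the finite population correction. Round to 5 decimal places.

N = 91543. Term for each stratum: Wₕ²sₕ²/nₕ.
Var(x̄_st) = 0.23426674 + 0.18121333 = 0.41548008 → 0.41548.

0.41548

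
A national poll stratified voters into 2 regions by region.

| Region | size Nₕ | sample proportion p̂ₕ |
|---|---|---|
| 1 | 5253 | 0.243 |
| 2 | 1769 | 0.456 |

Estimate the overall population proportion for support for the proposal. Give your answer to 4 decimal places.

0.2967

Wₕ = Nₕ/N with N = 7022: 0.7481, 0.2519.
p̂_st = 0.7481·0.243 + 0.2519·0.456 ≈ 0.296659... → 0.2967.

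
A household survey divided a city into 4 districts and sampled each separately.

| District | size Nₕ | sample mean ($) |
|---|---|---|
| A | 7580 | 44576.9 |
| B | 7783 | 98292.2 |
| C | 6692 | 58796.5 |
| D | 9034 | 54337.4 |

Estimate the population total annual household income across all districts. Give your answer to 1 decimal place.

A: 7580·44576.9 = 337892902
B: 7783·98292.2 = 765008192.6
C: 6692·58796.5 = 393466178
D: 9034·54337.4 = 490884071.6
τ̂ = Σ Nₕx̄ₕ = 1987251344.2.

1987251344.2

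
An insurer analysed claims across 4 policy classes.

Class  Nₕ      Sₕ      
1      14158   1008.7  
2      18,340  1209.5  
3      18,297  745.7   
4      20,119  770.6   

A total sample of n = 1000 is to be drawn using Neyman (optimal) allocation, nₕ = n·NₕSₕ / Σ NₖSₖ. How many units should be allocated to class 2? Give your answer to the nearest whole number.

Σ NₕSₕ = 14158·1008.7 + 18340·1209.5 + 18297·745.7 + 20119·770.6 = 65611178.9.
Share for 2: 22182230/65611178.9 = 0.33809.
n_2 = 1000 × 0.33809 = 338.086... → 338.

338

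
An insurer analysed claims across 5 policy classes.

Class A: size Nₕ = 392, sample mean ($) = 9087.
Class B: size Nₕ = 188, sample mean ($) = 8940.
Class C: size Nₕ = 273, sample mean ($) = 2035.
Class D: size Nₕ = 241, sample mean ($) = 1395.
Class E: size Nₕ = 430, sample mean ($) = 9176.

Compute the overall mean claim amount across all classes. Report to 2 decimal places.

N = 392 + 188 + 273 + 241 + 430 = 1524.
Overall mean = Σ (Nₕ/N)·x̄ₕ — weight by population share, not a simple average.
Σ Nₕx̄ₕ = 392·9087 + 188·8940 + 273·2035 + 241·1395 + 430·9176 = 3562104 + 1680720 + 555555 + 336195 + 3945680 = 10080254.
Divide by N: 10080254 / 1524 = 6614.3399... → 6614.34.

6614.34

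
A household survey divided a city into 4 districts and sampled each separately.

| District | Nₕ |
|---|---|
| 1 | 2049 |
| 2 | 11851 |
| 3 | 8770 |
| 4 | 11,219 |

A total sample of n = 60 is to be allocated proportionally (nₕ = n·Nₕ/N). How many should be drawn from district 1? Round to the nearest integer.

N = 2049 + 11851 + 8770 + 11219 = 33889.
n_1 = 60·2049/33889 = 3.628... → 4.

4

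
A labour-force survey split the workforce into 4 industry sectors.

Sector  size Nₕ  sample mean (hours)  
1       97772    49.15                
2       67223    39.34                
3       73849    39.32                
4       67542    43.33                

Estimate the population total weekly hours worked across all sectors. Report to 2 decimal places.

13280384.16

1: 97772·49.15 = 4805493.8
2: 67223·39.34 = 2644552.82
3: 73849·39.32 = 2903742.68
4: 67542·43.33 = 2926594.86
τ̂ = Σ Nₕx̄ₕ = 13280384.16.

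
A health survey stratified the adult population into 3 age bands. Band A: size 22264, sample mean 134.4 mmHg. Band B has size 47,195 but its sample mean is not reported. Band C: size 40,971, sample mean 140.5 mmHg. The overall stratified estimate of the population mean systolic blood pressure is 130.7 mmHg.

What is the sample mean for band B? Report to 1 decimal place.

120.4

N = 22264 + 47195 + 40971 = 110430.
Overall total = μ·N = 130.7·110430 = 14433201.
Subtract the known strata: 22264·134.4 + 40971·140.5 = 8748707.1.
Remaining total for band B: 14433201 − 8748707.1 = 5684493.9.
Divide by its size: 5684493.9 / 47195 = 120.447... → 120.4.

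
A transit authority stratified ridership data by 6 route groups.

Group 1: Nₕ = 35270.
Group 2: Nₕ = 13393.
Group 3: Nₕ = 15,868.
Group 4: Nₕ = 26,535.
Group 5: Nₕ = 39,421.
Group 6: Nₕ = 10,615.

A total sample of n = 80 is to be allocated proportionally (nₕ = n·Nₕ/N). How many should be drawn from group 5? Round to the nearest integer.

22

N = 35270 + 13393 + 15868 + 26535 + 39421 + 10615 = 141102.
n_5 = 80·39421/141102 = 22.350... → 22.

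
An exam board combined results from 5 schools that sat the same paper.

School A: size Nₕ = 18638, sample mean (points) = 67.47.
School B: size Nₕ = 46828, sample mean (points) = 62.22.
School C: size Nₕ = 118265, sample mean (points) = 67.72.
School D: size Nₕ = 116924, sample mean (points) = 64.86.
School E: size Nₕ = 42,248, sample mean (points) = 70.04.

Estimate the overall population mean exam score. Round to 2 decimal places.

66.27

N = 18638 + 46828 + 118265 + 116924 + 42248 = 342903.
The stratified mean weights each stratum mean by its population share Nₕ/N.
Σ Nₕx̄ₕ = 18638·67.47 + 46828·62.22 + 118265·67.72 + 116924·64.86 + 42248·70.04 = 1257505.86 + 2913638.16 + 8008905.8 + 7583690.64 + 2959049.92 = 22722790.38.
Divide by N: 22722790.38 / 342903 = 66.2659... → 66.27.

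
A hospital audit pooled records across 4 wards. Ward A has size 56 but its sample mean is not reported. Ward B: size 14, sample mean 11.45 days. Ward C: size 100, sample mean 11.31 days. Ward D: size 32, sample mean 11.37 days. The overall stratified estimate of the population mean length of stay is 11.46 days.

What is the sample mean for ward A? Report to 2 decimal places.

N = 56 + 14 + 100 + 32 = 202.
Overall total = μ·N = 11.46·202 = 2314.92.
Subtract the known strata: 14·11.45 + 100·11.31 + 32·11.37 = 1655.14.
Remaining total for ward A: 2314.92 − 1655.14 = 659.78.
Divide by its size: 659.78 / 56 = 11.7818... → 11.78.

11.78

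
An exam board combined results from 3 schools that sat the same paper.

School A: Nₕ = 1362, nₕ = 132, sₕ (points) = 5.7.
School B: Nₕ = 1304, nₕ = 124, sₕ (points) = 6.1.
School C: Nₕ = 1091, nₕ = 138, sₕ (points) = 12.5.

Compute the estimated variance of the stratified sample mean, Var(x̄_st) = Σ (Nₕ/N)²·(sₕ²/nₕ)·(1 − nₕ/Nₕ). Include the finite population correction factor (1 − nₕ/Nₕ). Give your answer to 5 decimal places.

0.14533

N = 3757. Term for each stratum: Wₕ²sₕ²/nₕ·(1−nₕ/Nₕ).
Var(x̄_st) = 0.02921296 + 0.03271261 + 0.08340195 = 0.14532752 → 0.14533.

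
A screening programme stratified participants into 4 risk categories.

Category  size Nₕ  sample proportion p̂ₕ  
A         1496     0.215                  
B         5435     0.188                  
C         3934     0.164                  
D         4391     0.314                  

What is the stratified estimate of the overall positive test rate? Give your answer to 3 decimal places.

N = 1496 + 5435 + 3934 + 4391 = 15256.
Overall proportion = Σ (Nₕ/N)·p̂ₕ.
Σ Nₕp̂ₕ = 321.64 + 1021.78 + 645.176 + 1378.774 = 3367.37.
3367.37 / 15256 = 0.22072... → 0.221.

0.221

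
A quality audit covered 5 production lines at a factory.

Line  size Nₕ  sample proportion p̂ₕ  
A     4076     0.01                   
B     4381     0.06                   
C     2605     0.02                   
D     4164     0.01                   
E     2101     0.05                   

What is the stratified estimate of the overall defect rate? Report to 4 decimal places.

Wₕ = Nₕ/N with N = 17327: 0.2352, 0.2528, 0.1503, 0.2403, 0.1213.
p̂_st = 0.2352·0.01 + 0.2528·0.06 + 0.1503·0.02 + 0.2403·0.01 + 0.1213·0.05 ≈ 0.028996... → 0.0290.

0.0290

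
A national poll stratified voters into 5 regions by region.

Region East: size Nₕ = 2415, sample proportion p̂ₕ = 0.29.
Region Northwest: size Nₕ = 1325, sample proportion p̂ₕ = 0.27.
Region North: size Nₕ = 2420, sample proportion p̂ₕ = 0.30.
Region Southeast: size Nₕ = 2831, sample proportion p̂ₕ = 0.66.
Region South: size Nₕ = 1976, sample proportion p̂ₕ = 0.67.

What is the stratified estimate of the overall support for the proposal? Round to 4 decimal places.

N = 2415 + 1325 + 2420 + 2831 + 1976 = 10967.
Overall proportion = Σ (Nₕ/N)·p̂ₕ.
Σ Nₕp̂ₕ = 700.35 + 357.75 + 726 + 1868.46 + 1323.92 = 4976.48.
4976.48 / 10967 = 0.453769... → 0.4538.

0.4538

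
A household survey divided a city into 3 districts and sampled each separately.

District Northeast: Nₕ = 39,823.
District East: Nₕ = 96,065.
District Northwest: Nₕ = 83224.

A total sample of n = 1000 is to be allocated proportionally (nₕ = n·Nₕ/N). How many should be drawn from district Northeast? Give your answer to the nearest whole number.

Share of district Northeast = 39823/219112 = 0.18175.
Allocate 1000 × 0.18175 = 181.747... → 182.

182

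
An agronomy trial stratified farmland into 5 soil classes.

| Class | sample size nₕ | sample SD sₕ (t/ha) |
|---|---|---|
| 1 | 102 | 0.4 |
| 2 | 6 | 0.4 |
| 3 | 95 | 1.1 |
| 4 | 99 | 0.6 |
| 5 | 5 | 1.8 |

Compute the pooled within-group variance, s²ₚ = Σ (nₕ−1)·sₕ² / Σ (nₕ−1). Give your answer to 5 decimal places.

Degrees of freedom: 101 + 5 + 94 + 98 + 4 = 302.
Σ(nₕ−1)sₕ² = 101·0.16 + 5·0.16 + 94·1.21 + 98·0.36 + 4·3.24 = 178.94.
s²ₚ = 178.94 / 302 = 0.5925166... → 0.59252.

0.59252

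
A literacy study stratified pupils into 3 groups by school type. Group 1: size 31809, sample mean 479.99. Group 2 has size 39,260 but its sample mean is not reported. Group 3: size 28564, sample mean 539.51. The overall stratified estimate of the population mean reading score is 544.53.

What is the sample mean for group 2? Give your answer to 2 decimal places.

600.47

N = 31809 + 39260 + 28564 = 99633.
Overall total = μ·N = 544.53·99633 = 54253157.49.
Subtract the known strata: 31809·479.99 + 28564·539.51 = 30678565.55.
Remaining total for group 2: 54253157.49 − 30678565.55 = 23574591.94.
Divide by its size: 23574591.94 / 39260 = 600.4736... → 600.47.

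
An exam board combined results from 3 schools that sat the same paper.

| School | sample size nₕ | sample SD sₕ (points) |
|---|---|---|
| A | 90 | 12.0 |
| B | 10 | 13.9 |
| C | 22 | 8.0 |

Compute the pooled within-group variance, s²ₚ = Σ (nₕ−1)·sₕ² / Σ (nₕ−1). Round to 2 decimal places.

133.60

A: (90−1)·12.0² = 89·144 = 12816
B: (10−1)·13.9² = 9·193.21 = 1738.89
C: (22−1)·8.0² = 21·64 = 1344
Numerator = 15898.89; denominator = Σ(nₕ−1) = 119.
s²ₚ = 15898.89/119 = 133.6041... → 133.60.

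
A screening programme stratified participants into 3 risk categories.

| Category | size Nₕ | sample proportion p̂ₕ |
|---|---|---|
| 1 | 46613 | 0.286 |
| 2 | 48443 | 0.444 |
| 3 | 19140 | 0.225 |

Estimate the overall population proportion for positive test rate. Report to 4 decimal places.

N = 46613 + 48443 + 19140 = 114196.
Overall proportion = Σ (Nₕ/N)·p̂ₕ.
Σ Nₕp̂ₕ = 13331.318 + 21508.692 + 4306.5 = 39146.51.
39146.51 / 114196 = 0.342801... → 0.3428.

0.3428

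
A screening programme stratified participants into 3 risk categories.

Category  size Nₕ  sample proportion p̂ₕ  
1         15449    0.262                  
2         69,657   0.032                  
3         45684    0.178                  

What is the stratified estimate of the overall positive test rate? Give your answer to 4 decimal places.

0.1102

Wₕ = Nₕ/N with N = 130790: 0.1181, 0.5326, 0.3493.
p̂_st = 0.1181·0.262 + 0.5326·0.032 + 0.3493·0.178 ≈ 0.110164... → 0.1102.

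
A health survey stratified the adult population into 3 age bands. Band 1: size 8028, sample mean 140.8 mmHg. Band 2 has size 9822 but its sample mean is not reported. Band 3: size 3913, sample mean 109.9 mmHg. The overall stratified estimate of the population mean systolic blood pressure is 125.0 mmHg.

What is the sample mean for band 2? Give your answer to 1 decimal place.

Σ Nₕx̄ₕ = N·μ, so 9822·x̄_2 = 21763·125.0 − (8028·140.8 + 3913·109.9).
= 2720375 − 1560381.1 = 1159993.9.
x̄_2 = 1159993.9 / 9822 = 118.102... → 118.1.

118.1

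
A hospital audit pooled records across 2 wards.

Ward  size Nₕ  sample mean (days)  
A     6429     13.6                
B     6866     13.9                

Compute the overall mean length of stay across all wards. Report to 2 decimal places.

13.75

N = 6429 + 6866 = 13295.
The stratified mean weights each stratum mean by its population share Nₕ/N.
Σ Nₕx̄ₕ = 6429·13.6 + 6866·13.9 = 87434.4 + 95437.4 = 182871.8.
Divide by N: 182871.8 / 13295 = 13.7549... → 13.75.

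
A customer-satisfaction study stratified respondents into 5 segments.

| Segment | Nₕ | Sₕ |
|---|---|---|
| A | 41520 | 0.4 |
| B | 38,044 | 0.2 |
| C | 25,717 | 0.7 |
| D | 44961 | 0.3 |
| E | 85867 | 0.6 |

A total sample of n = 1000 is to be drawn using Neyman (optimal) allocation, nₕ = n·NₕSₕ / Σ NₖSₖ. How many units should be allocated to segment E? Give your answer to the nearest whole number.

480

Σ NₕSₕ = 41520·0.4 + 38044·0.2 + 25717·0.7 + 44961·0.3 + 85867·0.6 = 107227.2.
Share for E: 51520.2/107227.2 = 0.48048.
n_E = 1000 × 0.48048 = 480.477... → 480.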